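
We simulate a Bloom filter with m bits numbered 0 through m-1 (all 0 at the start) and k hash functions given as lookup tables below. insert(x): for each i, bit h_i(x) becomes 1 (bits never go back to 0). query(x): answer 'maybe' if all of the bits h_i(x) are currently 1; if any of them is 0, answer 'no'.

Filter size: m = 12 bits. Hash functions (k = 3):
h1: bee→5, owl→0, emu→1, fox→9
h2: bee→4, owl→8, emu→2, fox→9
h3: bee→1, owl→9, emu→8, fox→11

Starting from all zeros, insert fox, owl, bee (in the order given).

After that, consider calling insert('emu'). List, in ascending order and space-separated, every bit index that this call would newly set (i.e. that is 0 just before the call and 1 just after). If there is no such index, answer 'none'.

Answer: 2

Derivation:
Start: bits=000000000000
After insert 'fox': sets bits 9 11 -> bits=000000000101
After insert 'owl': sets bits 0 8 9 -> bits=100000001101
After insert 'bee': sets bits 1 4 5 -> bits=110011001101
insert 'emu' would touch bits 1 2 8; currently bit1=1, bit2=0, bit8=1
Bits that are 0 among those (would change 0->1): 2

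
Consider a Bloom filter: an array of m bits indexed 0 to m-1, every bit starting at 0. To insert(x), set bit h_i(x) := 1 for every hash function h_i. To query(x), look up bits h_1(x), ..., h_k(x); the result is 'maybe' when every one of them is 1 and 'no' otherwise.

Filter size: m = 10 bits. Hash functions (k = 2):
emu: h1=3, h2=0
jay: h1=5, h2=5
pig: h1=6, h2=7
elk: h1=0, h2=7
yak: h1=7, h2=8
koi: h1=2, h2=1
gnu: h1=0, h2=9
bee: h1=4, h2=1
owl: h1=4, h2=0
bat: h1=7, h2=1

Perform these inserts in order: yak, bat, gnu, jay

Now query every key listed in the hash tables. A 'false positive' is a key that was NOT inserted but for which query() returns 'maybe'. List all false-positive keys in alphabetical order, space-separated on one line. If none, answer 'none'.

Start: bits=0000000000
After insert 'yak': sets bits 7 8 -> bits=0000000110
After insert 'bat': sets bits 1 7 -> bits=0100000110
After insert 'gnu': sets bits 0 9 -> bits=1100000111
After insert 'jay': sets bits 5 -> bits=1100010111
Not inserted: bee elk emu koi owl pig — query each against bits=1100010111:
query bee: checks bit1=1, bit4=0 (has a 0) -> no => not a false positive
query elk: checks bit0=1, bit7=1 (all 1) -> maybe => FALSE POSITIVE
query emu: checks bit0=1, bit3=0 (has a 0) -> no => not a false positive
query koi: checks bit1=1, bit2=0 (has a 0) -> no => not a false positive
query owl: checks bit0=1, bit4=0 (has a 0) -> no => not a false positive
query pig: checks bit6=0, bit7=1 (has a 0) -> no => not a false positive
False positives (alphabetical): elk

Answer: elk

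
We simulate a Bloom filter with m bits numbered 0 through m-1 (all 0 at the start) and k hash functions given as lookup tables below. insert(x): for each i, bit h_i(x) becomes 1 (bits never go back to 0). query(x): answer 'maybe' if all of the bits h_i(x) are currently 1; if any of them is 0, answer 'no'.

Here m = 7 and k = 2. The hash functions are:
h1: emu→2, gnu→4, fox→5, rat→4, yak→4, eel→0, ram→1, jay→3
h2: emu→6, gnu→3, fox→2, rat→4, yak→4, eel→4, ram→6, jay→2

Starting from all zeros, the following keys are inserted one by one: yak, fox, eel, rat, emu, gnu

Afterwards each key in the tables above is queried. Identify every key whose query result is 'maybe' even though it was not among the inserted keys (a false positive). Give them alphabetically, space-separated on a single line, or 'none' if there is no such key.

Start: bits=0000000
After insert 'yak': sets bits 4 -> bits=0000100
After insert 'fox': sets bits 2 5 -> bits=0010110
After insert 'eel': sets bits 0 4 -> bits=1010110
After insert 'rat': sets bits 4 -> bits=1010110
After insert 'emu': sets bits 2 6 -> bits=1010111
After insert 'gnu': sets bits 3 4 -> bits=1011111
Not inserted: jay ram — query each against bits=1011111:
query jay: checks bit2=1, bit3=1 (all 1) -> maybe => FALSE POSITIVE
query ram: checks bit1=0, bit6=1 (has a 0) -> no => not a false positive
False positives (alphabetical): jay

Answer: jay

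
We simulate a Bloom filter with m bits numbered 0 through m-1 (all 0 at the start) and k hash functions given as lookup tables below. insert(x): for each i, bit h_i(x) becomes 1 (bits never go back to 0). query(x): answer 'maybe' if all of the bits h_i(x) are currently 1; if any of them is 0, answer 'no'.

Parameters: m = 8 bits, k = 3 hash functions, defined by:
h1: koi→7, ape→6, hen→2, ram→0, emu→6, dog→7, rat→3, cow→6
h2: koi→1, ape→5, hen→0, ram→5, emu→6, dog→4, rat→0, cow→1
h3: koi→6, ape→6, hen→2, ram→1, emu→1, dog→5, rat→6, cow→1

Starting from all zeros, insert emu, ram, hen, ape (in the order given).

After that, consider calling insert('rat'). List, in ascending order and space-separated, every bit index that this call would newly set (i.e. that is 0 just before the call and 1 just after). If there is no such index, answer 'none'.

Answer: 3

Derivation:
Start: bits=00000000
After insert 'emu': sets bits 1 6 -> bits=01000010
After insert 'ram': sets bits 0 1 5 -> bits=11000110
After insert 'hen': sets bits 0 2 -> bits=11100110
After insert 'ape': sets bits 5 6 -> bits=11100110
insert 'rat' would touch bits 0 3 6; currently bit0=1, bit3=0, bit6=1
Bits that are 0 among those (would change 0->1): 3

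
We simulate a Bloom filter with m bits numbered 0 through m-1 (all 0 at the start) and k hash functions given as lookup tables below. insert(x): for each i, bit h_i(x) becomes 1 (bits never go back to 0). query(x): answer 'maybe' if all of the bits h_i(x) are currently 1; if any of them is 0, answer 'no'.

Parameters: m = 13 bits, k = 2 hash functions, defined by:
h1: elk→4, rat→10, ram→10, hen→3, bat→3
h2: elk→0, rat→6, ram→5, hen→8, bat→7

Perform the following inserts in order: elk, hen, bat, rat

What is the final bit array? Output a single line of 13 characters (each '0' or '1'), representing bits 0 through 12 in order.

Start: bits=0000000000000
After insert 'elk': sets bits 0 4 -> bits=1000100000000
After insert 'hen': sets bits 3 8 -> bits=1001100010000
After insert 'bat': sets bits 3 7 -> bits=1001100110000
After insert 'rat': sets bits 6 10 -> bits=1001101110100

Answer: 1001101110100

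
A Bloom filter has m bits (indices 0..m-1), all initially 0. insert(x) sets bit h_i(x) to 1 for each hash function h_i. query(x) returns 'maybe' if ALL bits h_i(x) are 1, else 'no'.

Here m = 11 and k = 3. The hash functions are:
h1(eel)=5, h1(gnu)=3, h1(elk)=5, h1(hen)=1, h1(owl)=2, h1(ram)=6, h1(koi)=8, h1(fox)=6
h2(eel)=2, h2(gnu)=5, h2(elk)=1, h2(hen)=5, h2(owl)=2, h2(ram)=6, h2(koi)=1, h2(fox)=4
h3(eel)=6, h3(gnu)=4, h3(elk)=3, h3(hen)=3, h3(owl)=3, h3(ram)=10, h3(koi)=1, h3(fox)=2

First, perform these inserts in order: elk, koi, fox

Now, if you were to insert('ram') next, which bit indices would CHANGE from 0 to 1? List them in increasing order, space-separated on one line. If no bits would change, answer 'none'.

Start: bits=00000000000
After insert 'elk': sets bits 1 3 5 -> bits=01010100000
After insert 'koi': sets bits 1 8 -> bits=01010100100
After insert 'fox': sets bits 2 4 6 -> bits=01111110100
insert 'ram' would touch bits 6 10; currently bit6=1, bit10=0
Bits that are 0 among those (would change 0->1): 10

Answer: 10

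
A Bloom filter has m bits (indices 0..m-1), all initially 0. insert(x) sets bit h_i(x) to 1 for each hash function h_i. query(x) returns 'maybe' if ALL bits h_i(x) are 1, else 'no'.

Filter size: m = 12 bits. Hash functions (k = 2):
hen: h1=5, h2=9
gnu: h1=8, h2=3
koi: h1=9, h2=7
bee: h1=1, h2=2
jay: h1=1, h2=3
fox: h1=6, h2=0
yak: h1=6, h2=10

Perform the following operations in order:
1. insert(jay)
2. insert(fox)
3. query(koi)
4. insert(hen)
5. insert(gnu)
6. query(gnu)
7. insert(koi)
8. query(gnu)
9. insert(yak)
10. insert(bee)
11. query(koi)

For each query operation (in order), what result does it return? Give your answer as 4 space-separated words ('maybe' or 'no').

Answer: no maybe maybe maybe

Derivation:
Start: bits=000000000000
Op 1: insert jay -> sets bits 1 3 -> bits=010100000000
Op 2: insert fox -> sets bits 0 6 -> bits=110100100000
Op 3: query koi -> checks bit7=0, bit9=0 (has a 0) -> no
Op 4: insert hen -> sets bits 5 9 -> bits=110101100100
Op 5: insert gnu -> sets bits 3 8 -> bits=110101101100
Op 6: query gnu -> checks bit3=1, bit8=1 (all 1) -> maybe
Op 7: insert koi -> sets bits 7 9 -> bits=110101111100
Op 8: query gnu -> checks bit3=1, bit8=1 (all 1) -> maybe
Op 9: insert yak -> sets bits 6 10 -> bits=110101111110
Op 10: insert bee -> sets bits 1 2 -> bits=111101111110
Op 11: query koi -> checks bit7=1, bit9=1 (all 1) -> maybe
Query results in order: no maybe maybe maybe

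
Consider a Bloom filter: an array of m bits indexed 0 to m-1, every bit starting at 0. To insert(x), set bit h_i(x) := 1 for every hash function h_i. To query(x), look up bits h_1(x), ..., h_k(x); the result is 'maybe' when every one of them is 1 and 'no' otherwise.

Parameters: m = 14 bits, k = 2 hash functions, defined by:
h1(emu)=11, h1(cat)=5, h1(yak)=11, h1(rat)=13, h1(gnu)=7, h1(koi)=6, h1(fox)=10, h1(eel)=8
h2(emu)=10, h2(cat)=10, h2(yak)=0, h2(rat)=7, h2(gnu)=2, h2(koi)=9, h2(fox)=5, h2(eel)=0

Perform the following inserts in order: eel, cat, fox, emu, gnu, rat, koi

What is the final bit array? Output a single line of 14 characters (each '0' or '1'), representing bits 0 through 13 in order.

Start: bits=00000000000000
After insert 'eel': sets bits 0 8 -> bits=10000000100000
After insert 'cat': sets bits 5 10 -> bits=10000100101000
After insert 'fox': sets bits 5 10 -> bits=10000100101000
After insert 'emu': sets bits 10 11 -> bits=10000100101100
After insert 'gnu': sets bits 2 7 -> bits=10100101101100
After insert 'rat': sets bits 7 13 -> bits=10100101101101
After insert 'koi': sets bits 6 9 -> bits=10100111111101

Answer: 10100111111101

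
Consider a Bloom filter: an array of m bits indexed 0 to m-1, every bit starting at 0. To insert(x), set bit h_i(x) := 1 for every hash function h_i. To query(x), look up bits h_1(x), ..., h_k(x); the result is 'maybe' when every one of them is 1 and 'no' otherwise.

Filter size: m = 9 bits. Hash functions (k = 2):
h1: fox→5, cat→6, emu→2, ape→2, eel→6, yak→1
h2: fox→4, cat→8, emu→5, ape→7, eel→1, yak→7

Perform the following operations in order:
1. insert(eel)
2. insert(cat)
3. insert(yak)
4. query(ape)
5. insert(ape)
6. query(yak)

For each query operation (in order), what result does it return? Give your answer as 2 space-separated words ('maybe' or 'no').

Start: bits=000000000
Op 1: insert eel -> sets bits 1 6 -> bits=010000100
Op 2: insert cat -> sets bits 6 8 -> bits=010000101
Op 3: insert yak -> sets bits 1 7 -> bits=010000111
Op 4: query ape -> checks bit2=0, bit7=1 (has a 0) -> no
Op 5: insert ape -> sets bits 2 7 -> bits=011000111
Op 6: query yak -> checks bit1=1, bit7=1 (all 1) -> maybe
Query results in order: no maybe

Answer: no maybe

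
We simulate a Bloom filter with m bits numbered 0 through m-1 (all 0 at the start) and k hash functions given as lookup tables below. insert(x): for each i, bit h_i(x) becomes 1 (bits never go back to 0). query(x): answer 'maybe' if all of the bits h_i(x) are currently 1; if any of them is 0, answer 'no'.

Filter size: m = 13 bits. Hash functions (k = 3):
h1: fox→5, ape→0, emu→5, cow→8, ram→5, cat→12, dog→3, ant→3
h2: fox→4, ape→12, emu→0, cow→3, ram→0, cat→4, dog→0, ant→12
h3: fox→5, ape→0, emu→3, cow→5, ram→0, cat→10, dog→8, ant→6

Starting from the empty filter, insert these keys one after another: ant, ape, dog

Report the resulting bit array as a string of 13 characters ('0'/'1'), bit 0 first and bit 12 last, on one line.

Answer: 1001001010001

Derivation:
Start: bits=0000000000000
After insert 'ant': sets bits 3 6 12 -> bits=0001001000001
After insert 'ape': sets bits 0 12 -> bits=1001001000001
After insert 'dog': sets bits 0 3 8 -> bits=1001001010001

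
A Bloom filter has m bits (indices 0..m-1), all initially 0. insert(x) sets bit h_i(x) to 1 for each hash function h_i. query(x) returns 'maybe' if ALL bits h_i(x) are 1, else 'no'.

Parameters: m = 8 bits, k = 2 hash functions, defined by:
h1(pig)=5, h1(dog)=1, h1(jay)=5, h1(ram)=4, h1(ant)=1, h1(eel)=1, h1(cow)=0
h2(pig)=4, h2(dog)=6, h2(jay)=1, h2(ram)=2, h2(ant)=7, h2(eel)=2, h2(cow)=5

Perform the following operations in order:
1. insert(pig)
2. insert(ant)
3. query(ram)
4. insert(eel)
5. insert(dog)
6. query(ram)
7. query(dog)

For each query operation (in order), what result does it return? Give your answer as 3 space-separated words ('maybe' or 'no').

Start: bits=00000000
Op 1: insert pig -> sets bits 4 5 -> bits=00001100
Op 2: insert ant -> sets bits 1 7 -> bits=01001101
Op 3: query ram -> checks bit2=0, bit4=1 (has a 0) -> no
Op 4: insert eel -> sets bits 1 2 -> bits=01101101
Op 5: insert dog -> sets bits 1 6 -> bits=01101111
Op 6: query ram -> checks bit2=1, bit4=1 (all 1) -> maybe
Op 7: query dog -> checks bit1=1, bit6=1 (all 1) -> maybe
Query results in order: no maybe maybe

Answer: no maybe maybe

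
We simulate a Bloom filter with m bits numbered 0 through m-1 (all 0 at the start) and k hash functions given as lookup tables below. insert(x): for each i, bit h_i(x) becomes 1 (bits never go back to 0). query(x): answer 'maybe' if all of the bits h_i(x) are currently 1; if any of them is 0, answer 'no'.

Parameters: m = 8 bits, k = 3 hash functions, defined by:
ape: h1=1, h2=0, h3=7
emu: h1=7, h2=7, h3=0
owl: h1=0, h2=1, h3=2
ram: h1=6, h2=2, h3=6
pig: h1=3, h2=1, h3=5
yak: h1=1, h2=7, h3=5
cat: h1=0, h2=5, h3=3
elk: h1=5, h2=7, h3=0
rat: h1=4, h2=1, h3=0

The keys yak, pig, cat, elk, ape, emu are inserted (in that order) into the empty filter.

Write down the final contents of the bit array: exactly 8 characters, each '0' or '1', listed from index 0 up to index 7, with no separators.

Start: bits=00000000
After insert 'yak': sets bits 1 5 7 -> bits=01000101
After insert 'pig': sets bits 1 3 5 -> bits=01010101
After insert 'cat': sets bits 0 3 5 -> bits=11010101
After insert 'elk': sets bits 0 5 7 -> bits=11010101
After insert 'ape': sets bits 0 1 7 -> bits=11010101
After insert 'emu': sets bits 0 7 -> bits=11010101

Answer: 11010101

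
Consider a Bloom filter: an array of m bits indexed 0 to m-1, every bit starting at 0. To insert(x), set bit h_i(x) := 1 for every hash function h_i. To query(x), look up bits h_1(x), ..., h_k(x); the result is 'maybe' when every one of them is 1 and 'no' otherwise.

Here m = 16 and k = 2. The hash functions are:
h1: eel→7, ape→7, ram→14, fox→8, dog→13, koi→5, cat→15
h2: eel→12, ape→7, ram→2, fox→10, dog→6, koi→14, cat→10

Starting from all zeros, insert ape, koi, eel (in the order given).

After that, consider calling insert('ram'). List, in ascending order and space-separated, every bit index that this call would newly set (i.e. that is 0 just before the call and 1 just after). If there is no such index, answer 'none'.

Answer: 2

Derivation:
Start: bits=0000000000000000
After insert 'ape': sets bits 7 -> bits=0000000100000000
After insert 'koi': sets bits 5 14 -> bits=0000010100000010
After insert 'eel': sets bits 7 12 -> bits=0000010100001010
insert 'ram' would touch bits 2 14; currently bit2=0, bit14=1
Bits that are 0 among those (would change 0->1): 2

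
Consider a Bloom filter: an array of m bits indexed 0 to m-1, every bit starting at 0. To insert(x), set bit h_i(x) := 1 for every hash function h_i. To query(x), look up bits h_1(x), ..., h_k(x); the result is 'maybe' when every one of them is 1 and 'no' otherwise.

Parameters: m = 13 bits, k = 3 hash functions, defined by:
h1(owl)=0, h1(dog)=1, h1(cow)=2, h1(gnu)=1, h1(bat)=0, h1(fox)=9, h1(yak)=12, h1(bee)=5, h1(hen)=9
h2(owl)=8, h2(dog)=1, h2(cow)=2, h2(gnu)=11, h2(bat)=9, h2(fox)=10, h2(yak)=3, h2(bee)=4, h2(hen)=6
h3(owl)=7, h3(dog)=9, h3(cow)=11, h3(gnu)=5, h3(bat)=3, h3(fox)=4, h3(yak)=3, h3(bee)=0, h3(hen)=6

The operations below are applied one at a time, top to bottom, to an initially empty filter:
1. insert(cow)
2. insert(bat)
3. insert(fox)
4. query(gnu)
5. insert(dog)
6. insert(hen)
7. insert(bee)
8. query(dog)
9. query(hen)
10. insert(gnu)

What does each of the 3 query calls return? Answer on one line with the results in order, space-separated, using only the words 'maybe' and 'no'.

Start: bits=0000000000000
Op 1: insert cow -> sets bits 2 11 -> bits=0010000000010
Op 2: insert bat -> sets bits 0 3 9 -> bits=1011000001010
Op 3: insert fox -> sets bits 4 9 10 -> bits=1011100001110
Op 4: query gnu -> checks bit1=0, bit5=0, bit11=1 (has a 0) -> no
Op 5: insert dog -> sets bits 1 9 -> bits=1111100001110
Op 6: insert hen -> sets bits 6 9 -> bits=1111101001110
Op 7: insert bee -> sets bits 0 4 5 -> bits=1111111001110
Op 8: query dog -> checks bit1=1, bit9=1 (all 1) -> maybe
Op 9: query hen -> checks bit6=1, bit9=1 (all 1) -> maybe
Op 10: insert gnu -> sets bits 1 5 11 -> bits=1111111001110
Query results in order: no maybe maybe

Answer: no maybe maybe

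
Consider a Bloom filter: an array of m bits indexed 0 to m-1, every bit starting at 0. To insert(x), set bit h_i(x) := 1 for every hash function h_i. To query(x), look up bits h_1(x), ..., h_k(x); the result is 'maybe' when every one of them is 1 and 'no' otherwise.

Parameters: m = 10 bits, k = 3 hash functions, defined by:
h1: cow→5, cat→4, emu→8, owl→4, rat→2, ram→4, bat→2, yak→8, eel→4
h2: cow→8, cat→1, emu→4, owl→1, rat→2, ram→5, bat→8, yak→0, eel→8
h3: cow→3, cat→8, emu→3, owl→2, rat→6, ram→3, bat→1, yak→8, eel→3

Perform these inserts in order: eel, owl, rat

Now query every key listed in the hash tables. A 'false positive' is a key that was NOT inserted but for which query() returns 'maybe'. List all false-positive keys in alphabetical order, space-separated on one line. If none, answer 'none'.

Answer: bat cat emu

Derivation:
Start: bits=0000000000
After insert 'eel': sets bits 3 4 8 -> bits=0001100010
After insert 'owl': sets bits 1 2 4 -> bits=0111100010
After insert 'rat': sets bits 2 6 -> bits=0111101010
Not inserted: bat cat cow emu ram yak — query each against bits=0111101010:
query bat: checks bit1=1, bit2=1, bit8=1 (all 1) -> maybe => FALSE POSITIVE
query cat: checks bit1=1, bit4=1, bit8=1 (all 1) -> maybe => FALSE POSITIVE
query cow: checks bit3=1, bit5=0, bit8=1 (has a 0) -> no => not a false positive
query emu: checks bit3=1, bit4=1, bit8=1 (all 1) -> maybe => FALSE POSITIVE
query ram: checks bit3=1, bit4=1, bit5=0 (has a 0) -> no => not a false positive
query yak: checks bit0=0, bit8=1 (has a 0) -> no => not a false positive
False positives (alphabetical): bat cat emu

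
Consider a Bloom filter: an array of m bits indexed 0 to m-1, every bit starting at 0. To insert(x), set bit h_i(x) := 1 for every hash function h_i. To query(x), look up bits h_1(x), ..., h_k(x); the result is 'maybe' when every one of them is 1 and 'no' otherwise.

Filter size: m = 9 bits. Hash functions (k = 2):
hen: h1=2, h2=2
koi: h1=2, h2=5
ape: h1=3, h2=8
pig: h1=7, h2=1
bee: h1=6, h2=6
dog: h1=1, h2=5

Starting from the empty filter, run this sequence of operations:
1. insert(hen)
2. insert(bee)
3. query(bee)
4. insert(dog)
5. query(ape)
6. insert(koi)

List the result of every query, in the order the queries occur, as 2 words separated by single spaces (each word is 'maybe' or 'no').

Start: bits=000000000
Op 1: insert hen -> sets bits 2 -> bits=001000000
Op 2: insert bee -> sets bits 6 -> bits=001000100
Op 3: query bee -> checks bit6=1 (all 1) -> maybe
Op 4: insert dog -> sets bits 1 5 -> bits=011001100
Op 5: query ape -> checks bit3=0, bit8=0 (has a 0) -> no
Op 6: insert koi -> sets bits 2 5 -> bits=011001100
Query results in order: maybe no

Answer: maybe no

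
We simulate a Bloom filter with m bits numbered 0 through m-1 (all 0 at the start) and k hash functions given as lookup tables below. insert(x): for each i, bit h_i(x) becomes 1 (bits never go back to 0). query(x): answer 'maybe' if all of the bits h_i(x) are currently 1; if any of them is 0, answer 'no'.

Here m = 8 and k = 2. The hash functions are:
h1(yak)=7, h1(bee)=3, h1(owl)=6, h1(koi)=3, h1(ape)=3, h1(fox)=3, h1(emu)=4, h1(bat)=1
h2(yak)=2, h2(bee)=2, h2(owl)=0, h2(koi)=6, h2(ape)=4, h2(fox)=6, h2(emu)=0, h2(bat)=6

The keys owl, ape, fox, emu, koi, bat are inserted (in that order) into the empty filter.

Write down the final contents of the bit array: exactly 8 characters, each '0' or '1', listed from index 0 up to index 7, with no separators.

Start: bits=00000000
After insert 'owl': sets bits 0 6 -> bits=10000010
After insert 'ape': sets bits 3 4 -> bits=10011010
After insert 'fox': sets bits 3 6 -> bits=10011010
After insert 'emu': sets bits 0 4 -> bits=10011010
After insert 'koi': sets bits 3 6 -> bits=10011010
After insert 'bat': sets bits 1 6 -> bits=11011010

Answer: 11011010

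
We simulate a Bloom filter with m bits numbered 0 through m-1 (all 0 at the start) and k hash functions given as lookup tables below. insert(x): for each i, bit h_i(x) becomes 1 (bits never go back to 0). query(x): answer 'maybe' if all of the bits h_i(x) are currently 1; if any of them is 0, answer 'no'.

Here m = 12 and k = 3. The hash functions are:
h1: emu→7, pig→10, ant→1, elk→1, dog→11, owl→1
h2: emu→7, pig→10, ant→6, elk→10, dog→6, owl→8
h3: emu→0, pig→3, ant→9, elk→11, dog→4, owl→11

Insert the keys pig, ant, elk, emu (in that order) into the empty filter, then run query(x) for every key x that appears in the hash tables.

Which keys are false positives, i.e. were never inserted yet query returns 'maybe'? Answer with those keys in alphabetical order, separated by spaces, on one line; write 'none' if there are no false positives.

Start: bits=000000000000
After insert 'pig': sets bits 3 10 -> bits=000100000010
After insert 'ant': sets bits 1 6 9 -> bits=010100100110
After insert 'elk': sets bits 1 10 11 -> bits=010100100111
After insert 'emu': sets bits 0 7 -> bits=110100110111
Not inserted: dog owl — query each against bits=110100110111:
query dog: checks bit4=0, bit6=1, bit11=1 (has a 0) -> no => not a false positive
query owl: checks bit1=1, bit8=0, bit11=1 (has a 0) -> no => not a false positive
False positives (alphabetical): none

Answer: none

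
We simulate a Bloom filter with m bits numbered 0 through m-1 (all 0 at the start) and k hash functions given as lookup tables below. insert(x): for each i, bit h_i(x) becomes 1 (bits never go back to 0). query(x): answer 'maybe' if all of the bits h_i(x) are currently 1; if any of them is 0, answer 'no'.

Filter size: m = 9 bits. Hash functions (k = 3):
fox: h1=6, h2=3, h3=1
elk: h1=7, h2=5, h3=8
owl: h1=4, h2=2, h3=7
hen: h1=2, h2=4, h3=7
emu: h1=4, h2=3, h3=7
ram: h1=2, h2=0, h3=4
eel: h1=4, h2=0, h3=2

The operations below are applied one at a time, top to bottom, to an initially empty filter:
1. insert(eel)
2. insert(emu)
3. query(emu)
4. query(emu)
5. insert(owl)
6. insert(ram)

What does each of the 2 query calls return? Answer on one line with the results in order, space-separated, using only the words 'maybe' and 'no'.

Answer: maybe maybe

Derivation:
Start: bits=000000000
Op 1: insert eel -> sets bits 0 2 4 -> bits=101010000
Op 2: insert emu -> sets bits 3 4 7 -> bits=101110010
Op 3: query emu -> checks bit3=1, bit4=1, bit7=1 (all 1) -> maybe
Op 4: query emu -> checks bit3=1, bit4=1, bit7=1 (all 1) -> maybe
Op 5: insert owl -> sets bits 2 4 7 -> bits=101110010
Op 6: insert ram -> sets bits 0 2 4 -> bits=101110010
Query results in order: maybe maybe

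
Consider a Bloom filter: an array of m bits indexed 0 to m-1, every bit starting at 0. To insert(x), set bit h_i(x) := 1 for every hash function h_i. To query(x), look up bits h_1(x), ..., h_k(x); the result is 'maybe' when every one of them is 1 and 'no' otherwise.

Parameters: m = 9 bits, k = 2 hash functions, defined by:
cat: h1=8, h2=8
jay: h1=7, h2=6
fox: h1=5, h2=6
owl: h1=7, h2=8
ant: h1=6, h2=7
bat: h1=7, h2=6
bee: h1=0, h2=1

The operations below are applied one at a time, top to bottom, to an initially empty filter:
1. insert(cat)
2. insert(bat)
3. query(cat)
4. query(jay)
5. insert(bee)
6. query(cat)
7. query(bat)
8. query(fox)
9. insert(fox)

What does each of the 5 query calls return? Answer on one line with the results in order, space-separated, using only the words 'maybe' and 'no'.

Start: bits=000000000
Op 1: insert cat -> sets bits 8 -> bits=000000001
Op 2: insert bat -> sets bits 6 7 -> bits=000000111
Op 3: query cat -> checks bit8=1 (all 1) -> maybe
Op 4: query jay -> checks bit6=1, bit7=1 (all 1) -> maybe
Op 5: insert bee -> sets bits 0 1 -> bits=110000111
Op 6: query cat -> checks bit8=1 (all 1) -> maybe
Op 7: query bat -> checks bit6=1, bit7=1 (all 1) -> maybe
Op 8: query fox -> checks bit5=0, bit6=1 (has a 0) -> no
Op 9: insert fox -> sets bits 5 6 -> bits=110001111
Query results in order: maybe maybe maybe maybe no

Answer: maybe maybe maybe maybe no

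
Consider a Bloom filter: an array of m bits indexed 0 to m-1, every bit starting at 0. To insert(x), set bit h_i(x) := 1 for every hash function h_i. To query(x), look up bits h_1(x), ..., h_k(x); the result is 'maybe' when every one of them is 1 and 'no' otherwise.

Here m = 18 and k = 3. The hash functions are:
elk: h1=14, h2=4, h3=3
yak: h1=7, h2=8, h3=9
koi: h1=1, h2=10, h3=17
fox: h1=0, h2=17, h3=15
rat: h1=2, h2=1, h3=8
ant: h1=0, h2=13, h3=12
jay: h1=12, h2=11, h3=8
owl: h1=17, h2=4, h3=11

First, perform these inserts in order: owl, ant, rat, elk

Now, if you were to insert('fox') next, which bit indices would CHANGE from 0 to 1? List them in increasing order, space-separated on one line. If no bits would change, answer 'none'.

Answer: 15

Derivation:
Start: bits=000000000000000000
After insert 'owl': sets bits 4 11 17 -> bits=000010000001000001
After insert 'ant': sets bits 0 12 13 -> bits=100010000001110001
After insert 'rat': sets bits 1 2 8 -> bits=111010001001110001
After insert 'elk': sets bits 3 4 14 -> bits=111110001001111001
insert 'fox' would touch bits 0 15 17; currently bit0=1, bit15=0, bit17=1
Bits that are 0 among those (would change 0->1): 15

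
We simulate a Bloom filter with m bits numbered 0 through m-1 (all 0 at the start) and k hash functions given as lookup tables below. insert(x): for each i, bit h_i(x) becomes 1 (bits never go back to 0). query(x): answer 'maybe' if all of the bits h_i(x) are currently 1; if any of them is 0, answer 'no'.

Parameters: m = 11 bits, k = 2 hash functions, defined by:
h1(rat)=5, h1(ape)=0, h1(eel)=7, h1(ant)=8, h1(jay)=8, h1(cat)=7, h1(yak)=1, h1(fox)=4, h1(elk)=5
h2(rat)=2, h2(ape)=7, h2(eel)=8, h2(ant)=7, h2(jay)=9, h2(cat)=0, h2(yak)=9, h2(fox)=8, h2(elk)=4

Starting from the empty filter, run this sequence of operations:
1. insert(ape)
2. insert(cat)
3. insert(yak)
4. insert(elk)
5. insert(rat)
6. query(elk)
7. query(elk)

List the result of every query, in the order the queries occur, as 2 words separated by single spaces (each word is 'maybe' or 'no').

Start: bits=00000000000
Op 1: insert ape -> sets bits 0 7 -> bits=10000001000
Op 2: insert cat -> sets bits 0 7 -> bits=10000001000
Op 3: insert yak -> sets bits 1 9 -> bits=11000001010
Op 4: insert elk -> sets bits 4 5 -> bits=11001101010
Op 5: insert rat -> sets bits 2 5 -> bits=11101101010
Op 6: query elk -> checks bit4=1, bit5=1 (all 1) -> maybe
Op 7: query elk -> checks bit4=1, bit5=1 (all 1) -> maybe
Query results in order: maybe maybe

Answer: maybe maybe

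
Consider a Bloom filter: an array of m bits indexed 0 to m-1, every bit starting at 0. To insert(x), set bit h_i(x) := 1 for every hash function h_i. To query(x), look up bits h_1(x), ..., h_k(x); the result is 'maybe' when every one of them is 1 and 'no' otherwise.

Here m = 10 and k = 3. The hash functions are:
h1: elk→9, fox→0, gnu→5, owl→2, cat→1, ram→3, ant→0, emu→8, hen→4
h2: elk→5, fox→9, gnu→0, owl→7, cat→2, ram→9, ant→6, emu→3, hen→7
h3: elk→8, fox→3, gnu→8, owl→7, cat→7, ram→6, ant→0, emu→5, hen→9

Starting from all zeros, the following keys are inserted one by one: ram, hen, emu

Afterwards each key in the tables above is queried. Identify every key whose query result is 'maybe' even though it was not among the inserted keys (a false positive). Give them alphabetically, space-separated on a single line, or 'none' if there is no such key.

Start: bits=0000000000
After insert 'ram': sets bits 3 6 9 -> bits=0001001001
After insert 'hen': sets bits 4 7 9 -> bits=0001101101
After insert 'emu': sets bits 3 5 8 -> bits=0001111111
Not inserted: ant cat elk fox gnu owl — query each against bits=0001111111:
query ant: checks bit0=0, bit6=1 (has a 0) -> no => not a false positive
query cat: checks bit1=0, bit2=0, bit7=1 (has a 0) -> no => not a false positive
query elk: checks bit5=1, bit8=1, bit9=1 (all 1) -> maybe => FALSE POSITIVE
query fox: checks bit0=0, bit3=1, bit9=1 (has a 0) -> no => not a false positive
query gnu: checks bit0=0, bit5=1, bit8=1 (has a 0) -> no => not a false positive
query owl: checks bit2=0, bit7=1 (has a 0) -> no => not a false positive
False positives (alphabetical): elk

Answer: elk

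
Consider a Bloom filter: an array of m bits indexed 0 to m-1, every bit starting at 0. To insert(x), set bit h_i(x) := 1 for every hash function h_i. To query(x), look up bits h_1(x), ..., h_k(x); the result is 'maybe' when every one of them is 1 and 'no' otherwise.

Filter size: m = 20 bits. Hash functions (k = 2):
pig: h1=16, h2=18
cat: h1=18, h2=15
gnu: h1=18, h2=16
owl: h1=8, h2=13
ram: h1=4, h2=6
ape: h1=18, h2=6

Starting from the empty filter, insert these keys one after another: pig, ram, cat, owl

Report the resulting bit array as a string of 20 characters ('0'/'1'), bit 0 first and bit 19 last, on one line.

Answer: 00001010100001011010

Derivation:
Start: bits=00000000000000000000
After insert 'pig': sets bits 16 18 -> bits=00000000000000001010
After insert 'ram': sets bits 4 6 -> bits=00001010000000001010
After insert 'cat': sets bits 15 18 -> bits=00001010000000011010
After insert 'owl': sets bits 8 13 -> bits=00001010100001011010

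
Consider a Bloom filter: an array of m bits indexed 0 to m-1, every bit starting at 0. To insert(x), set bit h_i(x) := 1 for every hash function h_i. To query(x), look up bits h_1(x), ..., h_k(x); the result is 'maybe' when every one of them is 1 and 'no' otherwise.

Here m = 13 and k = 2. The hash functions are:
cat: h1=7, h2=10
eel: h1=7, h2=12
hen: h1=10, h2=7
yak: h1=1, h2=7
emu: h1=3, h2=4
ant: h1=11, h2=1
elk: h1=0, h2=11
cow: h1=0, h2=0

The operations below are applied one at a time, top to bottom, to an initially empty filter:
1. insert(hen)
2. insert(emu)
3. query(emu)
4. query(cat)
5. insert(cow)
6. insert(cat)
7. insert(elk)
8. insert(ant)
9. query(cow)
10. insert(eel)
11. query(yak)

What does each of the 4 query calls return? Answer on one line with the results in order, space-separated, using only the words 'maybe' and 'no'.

Start: bits=0000000000000
Op 1: insert hen -> sets bits 7 10 -> bits=0000000100100
Op 2: insert emu -> sets bits 3 4 -> bits=0001100100100
Op 3: query emu -> checks bit3=1, bit4=1 (all 1) -> maybe
Op 4: query cat -> checks bit7=1, bit10=1 (all 1) -> maybe
Op 5: insert cow -> sets bits 0 -> bits=1001100100100
Op 6: insert cat -> sets bits 7 10 -> bits=1001100100100
Op 7: insert elk -> sets bits 0 11 -> bits=1001100100110
Op 8: insert ant -> sets bits 1 11 -> bits=1101100100110
Op 9: query cow -> checks bit0=1 (all 1) -> maybe
Op 10: insert eel -> sets bits 7 12 -> bits=1101100100111
Op 11: query yak -> checks bit1=1, bit7=1 (all 1) -> maybe
Query results in order: maybe maybe maybe maybe

Answer: maybe maybe maybe maybe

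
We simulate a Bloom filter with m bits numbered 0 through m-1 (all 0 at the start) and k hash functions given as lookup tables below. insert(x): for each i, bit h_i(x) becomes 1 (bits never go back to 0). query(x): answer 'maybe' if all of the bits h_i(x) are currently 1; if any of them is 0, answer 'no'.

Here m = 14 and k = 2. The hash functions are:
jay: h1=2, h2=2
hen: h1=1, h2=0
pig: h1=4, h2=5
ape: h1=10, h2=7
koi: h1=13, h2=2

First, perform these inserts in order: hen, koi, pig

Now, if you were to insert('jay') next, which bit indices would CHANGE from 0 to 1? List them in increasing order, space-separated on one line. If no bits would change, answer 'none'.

Start: bits=00000000000000
After insert 'hen': sets bits 0 1 -> bits=11000000000000
After insert 'koi': sets bits 2 13 -> bits=11100000000001
After insert 'pig': sets bits 4 5 -> bits=11101100000001
insert 'jay' would touch bits 2; currently bit2=1
Bits that are 0 among those (would change 0->1): none

Answer: none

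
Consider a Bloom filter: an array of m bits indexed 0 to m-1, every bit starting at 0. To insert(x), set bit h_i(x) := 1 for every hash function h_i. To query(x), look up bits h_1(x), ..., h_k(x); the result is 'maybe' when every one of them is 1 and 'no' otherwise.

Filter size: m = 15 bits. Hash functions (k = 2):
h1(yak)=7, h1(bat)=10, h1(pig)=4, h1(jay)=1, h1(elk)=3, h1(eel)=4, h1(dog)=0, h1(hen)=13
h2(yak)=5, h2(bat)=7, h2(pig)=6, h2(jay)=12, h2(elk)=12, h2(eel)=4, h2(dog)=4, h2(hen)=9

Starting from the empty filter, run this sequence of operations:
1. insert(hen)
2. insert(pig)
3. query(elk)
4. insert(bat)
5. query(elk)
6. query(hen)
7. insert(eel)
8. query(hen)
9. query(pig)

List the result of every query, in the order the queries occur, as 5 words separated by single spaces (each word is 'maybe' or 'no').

Answer: no no maybe maybe maybe

Derivation:
Start: bits=000000000000000
Op 1: insert hen -> sets bits 9 13 -> bits=000000000100010
Op 2: insert pig -> sets bits 4 6 -> bits=000010100100010
Op 3: query elk -> checks bit3=0, bit12=0 (has a 0) -> no
Op 4: insert bat -> sets bits 7 10 -> bits=000010110110010
Op 5: query elk -> checks bit3=0, bit12=0 (has a 0) -> no
Op 6: query hen -> checks bit9=1, bit13=1 (all 1) -> maybe
Op 7: insert eel -> sets bits 4 -> bits=000010110110010
Op 8: query hen -> checks bit9=1, bit13=1 (all 1) -> maybe
Op 9: query pig -> checks bit4=1, bit6=1 (all 1) -> maybe
Query results in order: no no maybe maybe maybe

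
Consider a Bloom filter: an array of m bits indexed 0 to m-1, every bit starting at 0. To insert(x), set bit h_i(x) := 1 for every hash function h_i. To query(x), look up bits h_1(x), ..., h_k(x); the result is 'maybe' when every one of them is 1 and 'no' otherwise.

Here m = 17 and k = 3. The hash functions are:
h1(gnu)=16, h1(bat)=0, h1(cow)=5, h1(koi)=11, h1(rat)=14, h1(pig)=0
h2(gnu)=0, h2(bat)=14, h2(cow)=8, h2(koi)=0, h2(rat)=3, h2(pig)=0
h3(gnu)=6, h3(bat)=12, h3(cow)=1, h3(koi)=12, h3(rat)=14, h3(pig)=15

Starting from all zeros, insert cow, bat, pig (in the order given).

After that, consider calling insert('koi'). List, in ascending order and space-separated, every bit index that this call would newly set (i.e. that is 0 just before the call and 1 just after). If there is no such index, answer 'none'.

Answer: 11

Derivation:
Start: bits=00000000000000000
After insert 'cow': sets bits 1 5 8 -> bits=01000100100000000
After insert 'bat': sets bits 0 12 14 -> bits=11000100100010100
After insert 'pig': sets bits 0 15 -> bits=11000100100010110
insert 'koi' would touch bits 0 11 12; currently bit0=1, bit11=0, bit12=1
Bits that are 0 among those (would change 0->1): 11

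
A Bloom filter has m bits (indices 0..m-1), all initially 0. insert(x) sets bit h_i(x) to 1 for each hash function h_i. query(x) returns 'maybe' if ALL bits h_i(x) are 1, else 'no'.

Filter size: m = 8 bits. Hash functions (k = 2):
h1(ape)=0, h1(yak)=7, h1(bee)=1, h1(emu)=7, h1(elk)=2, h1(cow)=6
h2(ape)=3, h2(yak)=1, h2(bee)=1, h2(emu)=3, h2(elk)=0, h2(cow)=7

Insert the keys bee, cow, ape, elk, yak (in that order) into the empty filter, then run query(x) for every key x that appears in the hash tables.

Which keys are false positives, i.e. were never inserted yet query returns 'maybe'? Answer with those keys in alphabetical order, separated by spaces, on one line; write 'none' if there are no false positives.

Start: bits=00000000
After insert 'bee': sets bits 1 -> bits=01000000
After insert 'cow': sets bits 6 7 -> bits=01000011
After insert 'ape': sets bits 0 3 -> bits=11010011
After insert 'elk': sets bits 0 2 -> bits=11110011
After insert 'yak': sets bits 1 7 -> bits=11110011
Not inserted: emu — query each against bits=11110011:
query emu: checks bit3=1, bit7=1 (all 1) -> maybe => FALSE POSITIVE
False positives (alphabetical): emu

Answer: emu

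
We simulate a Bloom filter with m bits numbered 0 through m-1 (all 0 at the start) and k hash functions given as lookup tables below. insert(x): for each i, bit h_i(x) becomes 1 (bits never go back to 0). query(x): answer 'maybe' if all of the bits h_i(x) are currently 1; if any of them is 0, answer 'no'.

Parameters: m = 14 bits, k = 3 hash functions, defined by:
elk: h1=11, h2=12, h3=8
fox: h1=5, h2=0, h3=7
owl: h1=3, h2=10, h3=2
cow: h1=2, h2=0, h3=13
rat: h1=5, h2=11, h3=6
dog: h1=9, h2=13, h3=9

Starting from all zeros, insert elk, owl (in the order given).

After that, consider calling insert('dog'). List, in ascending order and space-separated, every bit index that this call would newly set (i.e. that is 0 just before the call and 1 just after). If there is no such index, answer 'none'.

Answer: 9 13

Derivation:
Start: bits=00000000000000
After insert 'elk': sets bits 8 11 12 -> bits=00000000100110
After insert 'owl': sets bits 2 3 10 -> bits=00110000101110
insert 'dog' would touch bits 9 13; currently bit9=0, bit13=0
Bits that are 0 among those (would change 0->1): 9 13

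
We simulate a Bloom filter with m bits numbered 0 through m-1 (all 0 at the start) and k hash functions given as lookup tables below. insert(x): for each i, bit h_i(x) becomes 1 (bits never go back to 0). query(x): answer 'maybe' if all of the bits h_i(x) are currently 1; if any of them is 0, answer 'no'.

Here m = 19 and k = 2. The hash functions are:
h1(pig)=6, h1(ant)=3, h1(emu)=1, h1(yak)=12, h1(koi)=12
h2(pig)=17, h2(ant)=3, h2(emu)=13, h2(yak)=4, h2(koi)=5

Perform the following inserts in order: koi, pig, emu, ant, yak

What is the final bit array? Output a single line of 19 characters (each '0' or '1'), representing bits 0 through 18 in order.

Answer: 0101111000001100010

Derivation:
Start: bits=0000000000000000000
After insert 'koi': sets bits 5 12 -> bits=0000010000001000000
After insert 'pig': sets bits 6 17 -> bits=0000011000001000010
After insert 'emu': sets bits 1 13 -> bits=0100011000001100010
After insert 'ant': sets bits 3 -> bits=0101011000001100010
After insert 'yak': sets bits 4 12 -> bits=0101111000001100010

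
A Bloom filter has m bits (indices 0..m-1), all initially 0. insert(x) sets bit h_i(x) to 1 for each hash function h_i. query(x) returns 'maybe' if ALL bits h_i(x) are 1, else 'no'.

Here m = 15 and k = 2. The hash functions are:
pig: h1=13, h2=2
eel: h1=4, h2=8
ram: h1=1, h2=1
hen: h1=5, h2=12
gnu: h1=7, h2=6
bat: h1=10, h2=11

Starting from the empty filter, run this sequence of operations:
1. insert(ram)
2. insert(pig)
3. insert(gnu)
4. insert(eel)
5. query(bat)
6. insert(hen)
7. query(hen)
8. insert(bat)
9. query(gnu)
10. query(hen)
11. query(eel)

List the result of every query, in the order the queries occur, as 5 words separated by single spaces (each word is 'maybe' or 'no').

Answer: no maybe maybe maybe maybe

Derivation:
Start: bits=000000000000000
Op 1: insert ram -> sets bits 1 -> bits=010000000000000
Op 2: insert pig -> sets bits 2 13 -> bits=011000000000010
Op 3: insert gnu -> sets bits 6 7 -> bits=011000110000010
Op 4: insert eel -> sets bits 4 8 -> bits=011010111000010
Op 5: query bat -> checks bit10=0, bit11=0 (has a 0) -> no
Op 6: insert hen -> sets bits 5 12 -> bits=011011111000110
Op 7: query hen -> checks bit5=1, bit12=1 (all 1) -> maybe
Op 8: insert bat -> sets bits 10 11 -> bits=011011111011110
Op 9: query gnu -> checks bit6=1, bit7=1 (all 1) -> maybe
Op 10: query hen -> checks bit5=1, bit12=1 (all 1) -> maybe
Op 11: query eel -> checks bit4=1, bit8=1 (all 1) -> maybe
Query results in order: no maybe maybe maybe maybe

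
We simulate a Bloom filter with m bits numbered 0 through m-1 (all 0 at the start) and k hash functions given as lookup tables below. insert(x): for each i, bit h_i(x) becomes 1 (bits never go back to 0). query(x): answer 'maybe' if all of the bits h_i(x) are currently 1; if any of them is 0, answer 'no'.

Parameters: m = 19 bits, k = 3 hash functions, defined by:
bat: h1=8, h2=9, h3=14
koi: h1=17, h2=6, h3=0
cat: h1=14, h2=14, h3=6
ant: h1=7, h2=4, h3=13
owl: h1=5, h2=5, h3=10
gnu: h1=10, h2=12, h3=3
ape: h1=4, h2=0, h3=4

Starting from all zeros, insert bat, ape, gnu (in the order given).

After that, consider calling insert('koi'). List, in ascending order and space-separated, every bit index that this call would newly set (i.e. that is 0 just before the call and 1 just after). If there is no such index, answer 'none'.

Answer: 6 17

Derivation:
Start: bits=0000000000000000000
After insert 'bat': sets bits 8 9 14 -> bits=0000000011000010000
After insert 'ape': sets bits 0 4 -> bits=1000100011000010000
After insert 'gnu': sets bits 3 10 12 -> bits=1001100011101010000
insert 'koi' would touch bits 0 6 17; currently bit0=1, bit6=0, bit17=0
Bits that are 0 among those (would change 0->1): 6 17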